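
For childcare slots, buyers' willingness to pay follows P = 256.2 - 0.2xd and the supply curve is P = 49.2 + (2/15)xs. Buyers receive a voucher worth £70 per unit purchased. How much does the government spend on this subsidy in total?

Government cost = £58170

Pre-subsidy: 256.2 - 0.2x = 49.2 + (2/15)x gives x* = 621 and P* = 132.
With the rebate, buyers effectively pay Pb = Ps − 70, where Ps is the price sellers receive.
On the curves, Pb = 256.2 - 0.2x and Ps = 49.2 + (2/15)x; the wedge Ps − Pb = 70 gives 49.2 + (2/15)x − (256.2 - 0.2x) = 70, so x' = 831.
Then Pb = 256.2 − 0.2·831 = 90 and Ps = 49.2 + (2/15)·831 = 160.
Government outlay = subsidy × quantity = 70 × 831 = 58170.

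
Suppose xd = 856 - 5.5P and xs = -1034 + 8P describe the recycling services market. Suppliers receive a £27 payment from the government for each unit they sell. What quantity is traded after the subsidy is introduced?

x' = 174

Pre-subsidy: 856 - 5.5P = -1034 + 8P gives P* = 140, x* = 86.
With the subsidy, sellers receive Ps = Pb + 27 for each unit, where Pb is the price buyers pay.
Supply in terms of Pb becomes xs = -1034 + 8(Pb + 27) = -818 + 8Pb. Setting this equal to demand: 856 - 5.5Pb = -818 + 8Pb, so Pb = 124.
Sellers receive Ps = 124 + 27 = 151; x' = 856 − 5.5·124 = 174.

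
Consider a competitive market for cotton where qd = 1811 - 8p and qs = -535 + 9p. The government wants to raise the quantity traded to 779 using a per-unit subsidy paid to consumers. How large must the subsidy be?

At q = 779, invert demand for the buyer price: pb = (1811 − 779)/8 = 129; invert supply for the seller price: ps = (779 − (-535))/9 = 146.
The subsidy must fill the gap: s = ps − pb = 146 − 129 = 17.

Required subsidy s = 17 per unit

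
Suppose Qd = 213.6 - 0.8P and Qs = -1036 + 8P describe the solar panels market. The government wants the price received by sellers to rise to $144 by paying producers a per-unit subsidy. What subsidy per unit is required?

At a seller price of 144, quantity supplied is -1036 + 8·144 = 116.
Buyers absorb 116 only when they pay Pb with 213.6 − 0.8·Pb = 116, i.e. Pb = 122.
s = Ps − Pb = 144 − 122 = 22.

Required subsidy s = $22 per unit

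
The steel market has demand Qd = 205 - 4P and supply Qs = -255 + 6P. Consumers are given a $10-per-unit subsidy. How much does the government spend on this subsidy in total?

Government cost = $450

Pre-subsidy: 205 - 4P = -255 + 6P gives P* = 46, Q* = 21.
With the rebate, buyers effectively pay Pb = Ps − 10, where Ps is the price sellers receive.
Demand in terms of Ps becomes Qd = 205 − 4(Ps − 10) = 245 - 4Ps. Setting this equal to supply: 245 - 4Ps = -255 + 6Ps, so Ps = 50.
Buyers pay Pb = 50 − 10 = 40; Q' = -255 + 6·50 = 45.
Government outlay = subsidy × quantity = 10 × 45 = 450.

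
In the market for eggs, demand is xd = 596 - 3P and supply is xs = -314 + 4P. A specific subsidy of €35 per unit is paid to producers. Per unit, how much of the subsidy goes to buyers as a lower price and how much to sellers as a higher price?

Pre-subsidy: 596 - 3P = -314 + 4P gives P* = 130, x* = 206.
With the subsidy, sellers receive Ps = Pb + 35 for each unit, where Pb is the price buyers pay.
Supply in terms of Pb becomes xs = -314 + 4(Pb + 35) = -174 + 4Pb. Setting this equal to demand: 596 - 3Pb = -174 + 4Pb, so Pb = 110.
Sellers receive Ps = 110 + 35 = 145; x' = 596 − 3·110 = 266.
Buyers' price falls by P* − Pb = 130 − 110 = 20; sellers' price rises by Ps − P* = 145 − 130 = 15.

Buyers gain €20 per unit; sellers gain €15 per unit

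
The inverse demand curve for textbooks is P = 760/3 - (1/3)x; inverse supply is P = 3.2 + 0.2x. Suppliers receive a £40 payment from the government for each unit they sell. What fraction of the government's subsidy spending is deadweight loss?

Pre-subsidy: 760/3 - (1/3)x = 3.2 + 0.2x gives x* = 469 and P* = 97.
With the subsidy, sellers receive Ps = Pb + 40 for each unit, where Pb is the price buyers pay.
On the curves, Pb = 760/3 - (1/3)x and Ps = 3.2 + 0.2x; the wedge Ps − Pb = 40 gives 3.2 + 0.2x − (760/3 - (1/3)x) = 40, so x' = 544.
Then Pb = 760/3 − (1/3)·544 = 72 and Ps = 3.2 + 0.2·544 = 112.
ΔCS = ½(469 + 544)(97 − 72) = 12662.5; ΔPS = ½(469 + 544)(112 − 97) = 7597.5.
Government spending = 40 × 544 = 21760.
DWL = ½ × 40 × (544 − 469) = 1500; fraction = 1500 / 21760 = 75/1088.

DWL / government spending = 75/1088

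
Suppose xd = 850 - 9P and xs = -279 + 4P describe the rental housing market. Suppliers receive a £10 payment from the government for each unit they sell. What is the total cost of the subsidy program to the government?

Government cost = 12490/13

Pre-subsidy: 850 - 9P = -279 + 4P gives P* = 1129/13, x* = 889/13.
With the subsidy, sellers receive Ps = Pb + 10 for each unit, where Pb is the price buyers pay.
Supply in terms of Pb becomes xs = -279 + 4(Pb + 10) = -239 + 4Pb. Setting this equal to demand: 850 - 9Pb = -239 + 4Pb, so Pb = 1089/13.
Sellers receive Ps = 1089/13 + 10 = 1219/13; x' = 850 − 9·(1089/13) = 1249/13.
Government outlay = subsidy × quantity = 10 × 1249/13 = 12490/13.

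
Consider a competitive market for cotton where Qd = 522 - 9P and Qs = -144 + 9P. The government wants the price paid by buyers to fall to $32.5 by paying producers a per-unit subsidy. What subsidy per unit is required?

Required subsidy s = $9 per unit

At a buyer price of 32.5, quantity demanded is 522 − 9·32.5 = 229.5.
Sellers supply 229.5 only when they receive Ps with -144 + 9·Ps = 229.5, i.e. Ps = 41.5.
s = Ps − Pb = 41.5 − 32.5 = 9.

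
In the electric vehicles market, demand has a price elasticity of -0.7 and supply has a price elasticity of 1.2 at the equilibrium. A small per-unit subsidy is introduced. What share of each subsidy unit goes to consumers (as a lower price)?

For a small subsidy around the equilibrium, the benefit split depends on the relative slopes, which at a point are proportional to the elasticities.
Buyer share = εs/(εs + |εd|) = 1.2/(1.2 + 0.7) = 12/19; seller share = |εd|/(εs + |εd|) = 7/19.

Consumer share = 12/19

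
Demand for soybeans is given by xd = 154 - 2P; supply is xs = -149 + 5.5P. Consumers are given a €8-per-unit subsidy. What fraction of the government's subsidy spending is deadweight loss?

Pre-subsidy: 154 - 2P = -149 + 5.5P gives P* = 40.4, x* = 73.2.
With the rebate, buyers effectively pay Pb = Ps − 8, where Ps is the price sellers receive.
Demand in terms of Ps becomes xd = 154 − 2(Ps − 8) = 170 - 2Ps. Setting this equal to supply: 170 - 2Ps = -149 + 5.5Ps, so Ps = 638/15.
Buyers pay Pb = 638/15 − 8 = 518/15; x' = -149 + 5.5·(638/15) = 1274/15.
ΔCS = ½(73.2 + 1274/15)(40.4 − 518/15) = 104368/225; ΔPS = ½(73.2 + 1274/15)(638/15 − 40.4) = 37952/225.
Government spending = 8 × 1274/15 = 10192/15.
DWL = ½ × 8 × (1274/15 − 73.2) = 704/15; fraction = (704/15) / (10192/15) = 44/637.

DWL / government spending = 44/637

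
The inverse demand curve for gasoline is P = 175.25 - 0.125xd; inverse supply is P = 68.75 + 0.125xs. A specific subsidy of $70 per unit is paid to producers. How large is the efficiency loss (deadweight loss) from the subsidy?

Deadweight loss = $9800

Pre-subsidy: 175.25 - 0.125x = 68.75 + 0.125x gives x* = 426 and P* = 122.
With the subsidy, sellers receive Ps = Pb + 70 for each unit, where Pb is the price buyers pay.
On the curves, Pb = 175.25 - 0.125x and Ps = 68.75 + 0.125x; the wedge Ps − Pb = 70 gives 68.75 + 0.125x − (175.25 - 0.125x) = 70, so x' = 706.
Then Pb = 175.25 − 0.125·706 = 87 and Ps = 68.75 + 0.125·706 = 157.
The subsidy expands output by 706 − 426 = 280 past the efficient level; on those units the gap between marginal cost and willingness to pay runs from 0 up to 70.
DWL = ½ × 70 × 280 = 9800.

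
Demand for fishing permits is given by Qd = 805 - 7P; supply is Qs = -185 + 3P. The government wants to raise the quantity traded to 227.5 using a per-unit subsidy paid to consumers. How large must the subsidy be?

At Q = 227.5, invert demand for the buyer price: Pb = (805 − 227.5)/7 = 82.5; invert supply for the seller price: Ps = (227.5 − (-185))/3 = 137.5.
The subsidy must fill the gap: s = Ps − Pb = 137.5 − 82.5 = 55.

Required subsidy s = 55 per unit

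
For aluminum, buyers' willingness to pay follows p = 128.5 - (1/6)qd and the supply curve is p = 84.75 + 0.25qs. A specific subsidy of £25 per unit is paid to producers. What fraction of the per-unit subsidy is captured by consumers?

Consumer share = 0.4

Pre-subsidy: 128.5 - (1/6)q = 84.75 + 0.25q gives q* = 105 and p* = 111.
With the subsidy, sellers receive ps = pb + 25 for each unit, where pb is the price buyers pay.
On the curves, pb = 128.5 - (1/6)q and ps = 84.75 + 0.25q; the wedge ps − pb = 25 gives 84.75 + 0.25q − (128.5 - (1/6)q) = 25, so q' = 165.
Then pb = 128.5 − (1/6)·165 = 101 and ps = 84.75 + 0.25·165 = 126.
Buyers' price falls by p* − pb = 111 − 101 = 10; sellers' price rises by ps − p* = 126 − 111 = 15.
So consumers capture 10/25 = 0.4 of each unit of subsidy.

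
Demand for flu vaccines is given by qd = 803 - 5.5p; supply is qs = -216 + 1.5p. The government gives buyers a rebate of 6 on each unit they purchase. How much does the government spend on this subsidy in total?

Pre-subsidy: 803 - 5.5p = -216 + 1.5p gives p* = 1019/7, q* = 33/14.
With the rebate, buyers effectively pay pb = ps − 6, where ps is the price sellers receive.
Demand in terms of ps becomes qd = 803 − 5.5(ps − 6) = 836 - 5.5ps. Setting this equal to supply: 836 - 5.5ps = -216 + 1.5ps, so ps = 1052/7.
Buyers pay pb = 1052/7 − 6 = 1010/7; q' = -216 + 1.5·(1052/7) = 66/7.
Government outlay = subsidy × quantity = 6 × 66/7 = 396/7.

Government cost = 396/7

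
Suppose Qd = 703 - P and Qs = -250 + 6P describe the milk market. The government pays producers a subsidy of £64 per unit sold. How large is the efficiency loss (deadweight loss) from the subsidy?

Deadweight loss = 12288/7

Pre-subsidy: 703 - P = -250 + 6P gives P* = 953/7, Q* = 3968/7.
With the subsidy, sellers receive Ps = Pb + 64 for each unit, where Pb is the price buyers pay.
Supply in terms of Pb becomes Qs = -250 + 6(Pb + 64) = 134 + 6Pb. Setting this equal to demand: 703 - Pb = 134 + 6Pb, so Pb = 569/7.
Sellers receive Ps = 569/7 + 64 = 1017/7; Q' = 703 − 1·(569/7) = 4352/7.
The subsidy expands output by 4352/7 − 3968/7 = 384/7 past the efficient level; on those units the gap between marginal cost and willingness to pay runs from 0 up to 64.
DWL = ½ × 64 × 384/7 = 12288/7.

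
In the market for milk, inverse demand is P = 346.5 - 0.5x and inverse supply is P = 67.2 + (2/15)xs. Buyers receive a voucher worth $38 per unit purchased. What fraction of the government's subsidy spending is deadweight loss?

Pre-subsidy: 346.5 - 0.5x = 67.2 + (2/15)x gives x* = 441 and P* = 126.
With the rebate, buyers effectively pay Pb = Ps − 38, where Ps is the price sellers receive.
On the curves, Pb = 346.5 - 0.5x and Ps = 67.2 + (2/15)x; the wedge Ps − Pb = 38 gives 67.2 + (2/15)x − (346.5 - 0.5x) = 38, so x' = 501.
Then Pb = 346.5 − 0.5·501 = 96 and Ps = 67.2 + (2/15)·501 = 134.
ΔCS = ½(441 + 501)(126 − 96) = 14130; ΔPS = ½(441 + 501)(134 − 126) = 3768.
Government spending = 38 × 501 = 19038.
DWL = ½ × 38 × (501 − 441) = 1140; fraction = 1140 / 19038 = 10/167.

DWL / government spending = 10/167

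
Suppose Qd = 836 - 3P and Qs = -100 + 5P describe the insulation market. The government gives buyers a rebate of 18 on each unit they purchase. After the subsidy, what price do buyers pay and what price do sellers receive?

Pre-subsidy: 836 - 3P = -100 + 5P gives P* = 117, Q* = 485.
With the rebate, buyers effectively pay Pb = Ps − 18, where Ps is the price sellers receive.
Demand in terms of Ps becomes Qd = 836 − 3(Ps − 18) = 890 - 3Ps. Setting this equal to supply: 890 - 3Ps = -100 + 5Ps, so Ps = 123.75.
Buyers pay Pb = 123.75 − 18 = 105.75; Q' = -100 + 5·123.75 = 518.75.

Buyers pay 105.75; sellers receive 123.75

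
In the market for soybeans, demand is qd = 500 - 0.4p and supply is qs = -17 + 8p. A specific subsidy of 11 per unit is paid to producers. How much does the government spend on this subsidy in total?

Government cost = 36927/7

Pre-subsidy: 500 - 0.4p = -17 + 8p gives p* = 2585/42, q* = 9983/21.
With the subsidy, sellers receive ps = pb + 11 for each unit, where pb is the price buyers pay.
Supply in terms of pb becomes qs = -17 + 8(pb + 11) = 71 + 8pb. Setting this equal to demand: 500 - 0.4pb = 71 + 8pb, so pb = 715/14.
Sellers receive ps = 715/14 + 11 = 869/14; q' = 500 − 0.4·(715/14) = 3357/7.
Government outlay = subsidy × quantity = 11 × 3357/7 = 36927/7.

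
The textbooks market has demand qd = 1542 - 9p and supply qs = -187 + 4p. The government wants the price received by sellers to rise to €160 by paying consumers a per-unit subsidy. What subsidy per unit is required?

At a seller price of 160, quantity supplied is -187 + 4·160 = 453.
Buyers absorb 453 only when they pay pb with 1542 − 9·pb = 453, i.e. pb = 121.
s = ps − pb = 160 − 121 = 39.

Required subsidy s = €39 per unit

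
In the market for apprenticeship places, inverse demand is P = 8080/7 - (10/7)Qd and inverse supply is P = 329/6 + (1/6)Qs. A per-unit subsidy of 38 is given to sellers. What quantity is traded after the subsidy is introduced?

Q' = 47773/67

Pre-subsidy: 8080/7 - (10/7)Q = 329/6 + (1/6)Q gives Q* = 46177/67 and P* = 11370/67.
With the subsidy, sellers receive Ps = Pb + 38 for each unit, where Pb is the price buyers pay.
On the curves, Pb = 8080/7 - (10/7)Q and Ps = 329/6 + (1/6)Q; the wedge Ps − Pb = 38 gives 329/6 + (1/6)Q − (8080/7 - (10/7)Q) = 38, so Q' = 47773/67.
Then Pb = 8080/7 − (10/7)·(47773/67) = 9090/67 and Ps = 329/6 + (1/6)·(47773/67) = 11636/67.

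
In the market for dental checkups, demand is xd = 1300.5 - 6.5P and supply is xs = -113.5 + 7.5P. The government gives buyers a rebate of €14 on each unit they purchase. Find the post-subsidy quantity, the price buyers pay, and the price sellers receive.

Pre-subsidy: 1300.5 - 6.5P = -113.5 + 7.5P gives P* = 101, x* = 644.
With the rebate, buyers effectively pay Pb = Ps − 14, where Ps is the price sellers receive.
Demand in terms of Ps becomes xd = 1300.5 − 6.5(Ps − 14) = 1391.5 - 6.5Ps. Setting this equal to supply: 1391.5 - 6.5Ps = -113.5 + 7.5Ps, so Ps = 107.5.
Buyers pay Pb = 107.5 − 14 = 93.5; x' = -113.5 + 7.5·107.5 = 692.75.

x' = 692.75; buyers pay €93.5; sellers receive €107.5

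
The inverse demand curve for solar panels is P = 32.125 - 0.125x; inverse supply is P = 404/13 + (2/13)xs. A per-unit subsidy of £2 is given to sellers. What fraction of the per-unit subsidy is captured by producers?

Producer share = 16/29

Pre-subsidy: 32.125 - 0.125x = 404/13 + (2/13)x gives x* = 109/29 and P* = 918/29.
With the subsidy, sellers receive Ps = Pb + 2 for each unit, where Pb is the price buyers pay.
On the curves, Pb = 32.125 - 0.125x and Ps = 404/13 + (2/13)x; the wedge Ps − Pb = 2 gives 404/13 + (2/13)x − (32.125 - 0.125x) = 2, so x' = 317/29.
Then Pb = 32.125 − 0.125·(317/29) = 892/29 and Ps = 404/13 + (2/13)·(317/29) = 950/29.
Buyers' price falls by P* − Pb = 918/29 − 892/29 = 26/29; sellers' price rises by Ps − P* = 950/29 − 918/29 = 32/29.
So producers capture (32/29)/2 = 16/29 of each unit of subsidy.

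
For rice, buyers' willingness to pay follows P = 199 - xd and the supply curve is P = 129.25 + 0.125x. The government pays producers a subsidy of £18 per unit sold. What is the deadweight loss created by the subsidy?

Pre-subsidy: 199 - x = 129.25 + 0.125x gives x* = 62 and P* = 137.
With the subsidy, sellers receive Ps = Pb + 18 for each unit, where Pb is the price buyers pay.
On the curves, Pb = 199 - x and Ps = 129.25 + 0.125x; the wedge Ps − Pb = 18 gives 129.25 + 0.125x − (199 - x) = 18, so x' = 78.
Then Pb = 199 − 1·78 = 121 and Ps = 129.25 + 0.125·78 = 139.
The subsidy expands output by 78 − 62 = 16 past the efficient level; on those units the gap between marginal cost and willingness to pay runs from 0 up to 18.
DWL = ½ × 18 × 16 = 144.

Deadweight loss = £144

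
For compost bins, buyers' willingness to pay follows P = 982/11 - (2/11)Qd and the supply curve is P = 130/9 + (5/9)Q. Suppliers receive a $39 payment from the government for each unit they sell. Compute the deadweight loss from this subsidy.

Pre-subsidy: 982/11 - (2/11)Q = 130/9 + (5/9)Q gives Q* = 7408/73 and P* = 5170/73.
With the subsidy, sellers receive Ps = Pb + 39 for each unit, where Pb is the price buyers pay.
On the curves, Pb = 982/11 - (2/11)Q and Ps = 130/9 + (5/9)Q; the wedge Ps − Pb = 39 gives 130/9 + (5/9)Q − (982/11 - (2/11)Q) = 39, so Q' = 11269/73.
Then Pb = 982/11 − (2/11)·(11269/73) = 4468/73 and Ps = 130/9 + (5/9)·(11269/73) = 7315/73.
The subsidy expands output by 11269/73 − 7408/73 = 3861/73 past the efficient level; on those units the gap between marginal cost and willingness to pay runs from 0 up to 39.
DWL = ½ × 39 × 3861/73 = 150579/146.

Deadweight loss = 150579/146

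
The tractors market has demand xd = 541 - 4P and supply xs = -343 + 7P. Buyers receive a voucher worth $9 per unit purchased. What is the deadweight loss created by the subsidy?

Pre-subsidy: 541 - 4P = -343 + 7P gives P* = 884/11, x* = 2415/11.
With the rebate, buyers effectively pay Pb = Ps − 9, where Ps is the price sellers receive.
Demand in terms of Ps becomes xd = 541 − 4(Ps − 9) = 577 - 4Ps. Setting this equal to supply: 577 - 4Ps = -343 + 7Ps, so Ps = 920/11.
Buyers pay Pb = 920/11 − 9 = 821/11; x' = -343 + 7·(920/11) = 2667/11.
The subsidy expands output by 2667/11 − 2415/11 = 252/11 past the efficient level; on those units the gap between marginal cost and willingness to pay runs from 0 up to 9.
DWL = ½ × 9 × 252/11 = 1134/11.

Deadweight loss = 1134/11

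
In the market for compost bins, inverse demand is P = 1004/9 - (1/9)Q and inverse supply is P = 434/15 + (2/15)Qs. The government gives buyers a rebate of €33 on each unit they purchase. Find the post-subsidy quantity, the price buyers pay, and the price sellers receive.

Pre-subsidy: 1004/9 - (1/9)Q = 434/15 + (2/15)Q gives Q* = 338 and P* = 74.
With the rebate, buyers effectively pay Pb = Ps − 33, where Ps is the price sellers receive.
On the curves, Pb = 1004/9 - (1/9)Q and Ps = 434/15 + (2/15)Q; the wedge Ps − Pb = 33 gives 434/15 + (2/15)Q − (1004/9 - (1/9)Q) = 33, so Q' = 473.
Then Pb = 1004/9 − (1/9)·473 = 59 and Ps = 434/15 + (2/15)·473 = 92.

Q' = 473; buyers pay €59; sellers receive €92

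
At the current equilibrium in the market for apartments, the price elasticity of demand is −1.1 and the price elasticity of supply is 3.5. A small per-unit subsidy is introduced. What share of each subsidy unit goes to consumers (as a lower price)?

Consumer share = 35/46

For a small subsidy around the equilibrium, the benefit split depends on the relative slopes, which at a point are proportional to the elasticities.
Buyer share = εs/(εs + |εd|) = 3.5/(3.5 + 1.1) = 35/46; seller share = |εd|/(εs + |εd|) = 11/46.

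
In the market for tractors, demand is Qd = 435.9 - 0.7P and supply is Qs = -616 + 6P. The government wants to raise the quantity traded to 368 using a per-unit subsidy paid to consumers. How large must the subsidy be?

Required subsidy s = 67 per unit

At Q = 368, invert demand for the buyer price: Pb = (435.9 − 368)/0.7 = 97; invert supply for the seller price: Ps = (368 − (-616))/6 = 164.
The subsidy must fill the gap: s = Ps − Pb = 164 − 97 = 67.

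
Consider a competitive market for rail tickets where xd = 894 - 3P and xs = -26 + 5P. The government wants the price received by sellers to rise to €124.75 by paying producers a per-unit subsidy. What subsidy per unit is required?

At a seller price of 124.75, quantity supplied is -26 + 5·124.75 = 597.75.
Buyers absorb 597.75 only when they pay Pb with 894 − 3·Pb = 597.75, i.e. Pb = 98.75.
s = Ps − Pb = 124.75 − 98.75 = 26.

Required subsidy s = €26 per unit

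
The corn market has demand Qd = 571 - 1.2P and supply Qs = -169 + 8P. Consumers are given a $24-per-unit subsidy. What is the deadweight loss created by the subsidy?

Pre-subsidy: 571 - 1.2P = -169 + 8P gives P* = 1850/23, Q* = 10913/23.
With the rebate, buyers effectively pay Pb = Ps − 24, where Ps is the price sellers receive.
Demand in terms of Ps becomes Qd = 571 − 1.2(Ps − 24) = 599.8 - 1.2Ps. Setting this equal to supply: 599.8 - 1.2Ps = -169 + 8Ps, so Ps = 1922/23.
Buyers pay Pb = 1922/23 − 24 = 1370/23; Q' = -169 + 8·(1922/23) = 11489/23.
The subsidy expands output by 11489/23 − 10913/23 = 576/23 past the efficient level; on those units the gap between marginal cost and willingness to pay runs from 0 up to 24.
DWL = ½ × 24 × 576/23 = 6912/23.

Deadweight loss = 6912/23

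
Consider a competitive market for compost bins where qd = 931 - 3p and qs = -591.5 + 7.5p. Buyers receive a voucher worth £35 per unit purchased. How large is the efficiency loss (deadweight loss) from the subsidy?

Deadweight loss = £1312.5

Pre-subsidy: 931 - 3p = -591.5 + 7.5p gives p* = 145, q* = 496.
With the rebate, buyers effectively pay pb = ps − 35, where ps is the price sellers receive.
Demand in terms of ps becomes qd = 931 − 3(ps − 35) = 1036 - 3ps. Setting this equal to supply: 1036 - 3ps = -591.5 + 7.5ps, so ps = 155.
Buyers pay pb = 155 − 35 = 120; q' = -591.5 + 7.5·155 = 571.
The subsidy expands output by 571 − 496 = 75 past the efficient level; on those units the gap between marginal cost and willingness to pay runs from 0 up to 35.
DWL = ½ × 35 × 75 = 1312.5.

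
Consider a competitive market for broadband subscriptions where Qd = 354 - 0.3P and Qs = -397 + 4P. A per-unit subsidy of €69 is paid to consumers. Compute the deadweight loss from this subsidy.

Pre-subsidy: 354 - 0.3P = -397 + 4P gives P* = 7510/43, Q* = 12969/43.
With the rebate, buyers effectively pay Pb = Ps − 69, where Ps is the price sellers receive.
Demand in terms of Ps becomes Qd = 354 − 0.3(Ps − 69) = 374.7 - 0.3Ps. Setting this equal to supply: 374.7 - 0.3Ps = -397 + 4Ps, so Ps = 7717/43.
Buyers pay Pb = 7717/43 − 69 = 4750/43; Q' = -397 + 4·(7717/43) = 13797/43.
The subsidy expands output by 13797/43 − 12969/43 = 828/43 past the efficient level; on those units the gap between marginal cost and willingness to pay runs from 0 up to 69.
DWL = ½ × 69 × 828/43 = 28566/43.

Deadweight loss = 28566/43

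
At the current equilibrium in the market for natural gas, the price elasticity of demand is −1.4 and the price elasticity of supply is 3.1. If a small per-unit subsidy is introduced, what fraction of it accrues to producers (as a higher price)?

Producer share = 14/45

For a small subsidy around the equilibrium, the benefit split depends on the relative slopes, which at a point are proportional to the elasticities.
Buyer share = εs/(εs + |εd|) = 3.1/(3.1 + 1.4) = 31/45; seller share = |εd|/(εs + |εd|) = 14/45.
So producers capture 14/45 of the subsidy.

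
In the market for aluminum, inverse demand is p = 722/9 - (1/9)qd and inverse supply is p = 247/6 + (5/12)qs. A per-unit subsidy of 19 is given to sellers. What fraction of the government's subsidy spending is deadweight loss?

DWL / government spending = 9/55

Pre-subsidy: 722/9 - (1/9)q = 247/6 + (5/12)q gives q* = 74 and p* = 72.
With the subsidy, sellers receive ps = pb + 19 for each unit, where pb is the price buyers pay.
On the curves, pb = 722/9 - (1/9)q and ps = 247/6 + (5/12)q; the wedge ps − pb = 19 gives 247/6 + (5/12)q − (722/9 - (1/9)q) = 19, so q' = 110.
Then pb = 722/9 − (1/9)·110 = 68 and ps = 247/6 + (5/12)·110 = 87.
ΔCS = ½(74 + 110)(72 − 68) = 368; ΔPS = ½(74 + 110)(87 − 72) = 1380.
Government spending = 19 × 110 = 2090.
DWL = ½ × 19 × (110 − 74) = 342; fraction = 342 / 2090 = 9/55.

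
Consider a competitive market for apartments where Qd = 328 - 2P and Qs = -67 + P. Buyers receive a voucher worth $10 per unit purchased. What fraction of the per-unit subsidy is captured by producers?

Pre-subsidy: 328 - 2P = -67 + P gives P* = 395/3, Q* = 194/3.
With the rebate, buyers effectively pay Pb = Ps − 10, where Ps is the price sellers receive.
Demand in terms of Ps becomes Qd = 328 − 2(Ps − 10) = 348 - 2Ps. Setting this equal to supply: 348 - 2Ps = -67 + Ps, so Ps = 415/3.
Buyers pay Pb = 415/3 − 10 = 385/3; Q' = -67 + 1·(415/3) = 214/3.
Buyers' price falls by P* − Pb = 395/3 − 385/3 = 10/3; sellers' price rises by Ps − P* = 415/3 − 395/3 = 20/3.
So producers capture (20/3)/10 = 2/3 of each unit of subsidy.

Producer share = 2/3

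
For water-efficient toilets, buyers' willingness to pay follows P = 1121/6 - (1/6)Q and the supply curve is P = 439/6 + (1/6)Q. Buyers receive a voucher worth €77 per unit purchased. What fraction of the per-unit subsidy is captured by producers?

Pre-subsidy: 1121/6 - (1/6)Q = 439/6 + (1/6)Q gives Q* = 341 and P* = 130.
With the rebate, buyers effectively pay Pb = Ps − 77, where Ps is the price sellers receive.
On the curves, Pb = 1121/6 - (1/6)Q and Ps = 439/6 + (1/6)Q; the wedge Ps − Pb = 77 gives 439/6 + (1/6)Q − (1121/6 - (1/6)Q) = 77, so Q' = 572.
Then Pb = 1121/6 − (1/6)·572 = 91.5 and Ps = 439/6 + (1/6)·572 = 168.5.
Buyers' price falls by P* − Pb = 130 − 91.5 = 38.5; sellers' price rises by Ps − P* = 168.5 − 130 = 38.5.
So producers capture 38.5/77 = 0.5 of each unit of subsidy.

Producer share = 0.5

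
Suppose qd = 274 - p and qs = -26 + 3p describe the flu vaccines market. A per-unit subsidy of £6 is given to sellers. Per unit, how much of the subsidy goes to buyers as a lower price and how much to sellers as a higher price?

Buyers gain £4.5 per unit; sellers gain £1.5 per unit

Pre-subsidy: 274 - p = -26 + 3p gives p* = 75, q* = 199.
With the subsidy, sellers receive ps = pb + 6 for each unit, where pb is the price buyers pay.
Supply in terms of pb becomes qs = -26 + 3(pb + 6) = -8 + 3pb. Setting this equal to demand: 274 - pb = -8 + 3pb, so pb = 70.5.
Sellers receive ps = 70.5 + 6 = 76.5; q' = 274 − 1·70.5 = 203.5.
Buyers' price falls by p* − pb = 75 − 70.5 = 4.5; sellers' price rises by ps − p* = 76.5 − 75 = 1.5.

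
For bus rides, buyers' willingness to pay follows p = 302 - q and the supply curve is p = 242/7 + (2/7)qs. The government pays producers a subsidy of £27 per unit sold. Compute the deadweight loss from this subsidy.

Pre-subsidy: 302 - q = 242/7 + (2/7)q gives q* = 208 and p* = 94.
With the subsidy, sellers receive ps = pb + 27 for each unit, where pb is the price buyers pay.
On the curves, pb = 302 - q and ps = 242/7 + (2/7)q; the wedge ps − pb = 27 gives 242/7 + (2/7)q − (302 - q) = 27, so q' = 229.
Then pb = 302 − 1·229 = 73 and ps = 242/7 + (2/7)·229 = 100.
The subsidy expands output by 229 − 208 = 21 past the efficient level; on those units the gap between marginal cost and willingness to pay runs from 0 up to 27.
DWL = ½ × 27 × 21 = 283.5.

Deadweight loss = £283.5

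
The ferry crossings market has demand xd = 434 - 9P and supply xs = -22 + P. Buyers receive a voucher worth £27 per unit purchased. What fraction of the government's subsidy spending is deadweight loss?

DWL / government spending = 243/958

Pre-subsidy: 434 - 9P = -22 + P gives P* = 45.6, x* = 23.6.
With the rebate, buyers effectively pay Pb = Ps − 27, where Ps is the price sellers receive.
Demand in terms of Ps becomes xd = 434 − 9(Ps − 27) = 677 - 9Ps. Setting this equal to supply: 677 - 9Ps = -22 + Ps, so Ps = 69.9.
Buyers pay Pb = 69.9 − 27 = 42.9; x' = -22 + 1·69.9 = 47.9.
ΔCS = ½(23.6 + 47.9)(45.6 − 42.9) = 96.525; ΔPS = ½(23.6 + 47.9)(69.9 − 45.6) = 868.725.
Government spending = 27 × 47.9 = 1293.3.
DWL = ½ × 27 × (47.9 − 23.6) = 328.05; fraction = 328.05 / 1293.3 = 243/958.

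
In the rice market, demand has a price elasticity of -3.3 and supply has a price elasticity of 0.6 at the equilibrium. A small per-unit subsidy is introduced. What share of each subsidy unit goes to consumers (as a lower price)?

For a small subsidy around the equilibrium, the benefit split depends on the relative slopes, which at a point are proportional to the elasticities.
Buyer share = εs/(εs + |εd|) = 0.6/(0.6 + 3.3) = 2/13; seller share = |εd|/(εs + |εd|) = 11/13.

Consumer share = 2/13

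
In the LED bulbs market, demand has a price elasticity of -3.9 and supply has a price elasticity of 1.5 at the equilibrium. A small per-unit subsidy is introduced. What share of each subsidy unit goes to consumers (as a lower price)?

For a small subsidy around the equilibrium, the benefit split depends on the relative slopes, which at a point are proportional to the elasticities.
Buyer share = εs/(εs + |εd|) = 1.5/(1.5 + 3.9) = 5/18; seller share = |εd|/(εs + |εd|) = 13/18.

Consumer share = 5/18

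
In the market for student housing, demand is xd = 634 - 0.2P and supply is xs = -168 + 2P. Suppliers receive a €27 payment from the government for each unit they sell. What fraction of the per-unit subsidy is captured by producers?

Pre-subsidy: 634 - 0.2P = -168 + 2P gives P* = 4010/11, x* = 6172/11.
With the subsidy, sellers receive Ps = Pb + 27 for each unit, where Pb is the price buyers pay.
Supply in terms of Pb becomes xs = -168 + 2(Pb + 27) = -114 + 2Pb. Setting this equal to demand: 634 - 0.2Pb = -114 + 2Pb, so Pb = 340.
Sellers receive Ps = 340 + 27 = 367; x' = 634 − 0.2·340 = 566.
Buyers' price falls by P* − Pb = 4010/11 − 340 = 270/11; sellers' price rises by Ps − P* = 367 − 4010/11 = 27/11.
So producers capture (27/11)/27 = 1/11 of each unit of subsidy.

Producer share = 1/11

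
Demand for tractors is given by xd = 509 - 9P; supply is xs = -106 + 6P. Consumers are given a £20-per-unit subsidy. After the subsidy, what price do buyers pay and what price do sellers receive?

Pre-subsidy: 509 - 9P = -106 + 6P gives P* = 41, x* = 140.
With the rebate, buyers effectively pay Pb = Ps − 20, where Ps is the price sellers receive.
Demand in terms of Ps becomes xd = 509 − 9(Ps − 20) = 689 - 9Ps. Setting this equal to supply: 689 - 9Ps = -106 + 6Ps, so Ps = 53.
Buyers pay Pb = 53 − 20 = 33; x' = -106 + 6·53 = 212.

Buyers pay £33; sellers receive £53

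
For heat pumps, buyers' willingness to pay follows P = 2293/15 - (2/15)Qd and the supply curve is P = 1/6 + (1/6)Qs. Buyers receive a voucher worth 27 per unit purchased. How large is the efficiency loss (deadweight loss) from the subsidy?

Pre-subsidy: 2293/15 - (2/15)Q = 1/6 + (1/6)Q gives Q* = 509 and P* = 85.
With the rebate, buyers effectively pay Pb = Ps − 27, where Ps is the price sellers receive.
On the curves, Pb = 2293/15 - (2/15)Q and Ps = 1/6 + (1/6)Q; the wedge Ps − Pb = 27 gives 1/6 + (1/6)Q − (2293/15 - (2/15)Q) = 27, so Q' = 599.
Then Pb = 2293/15 − (2/15)·599 = 73 and Ps = 1/6 + (1/6)·599 = 100.
The subsidy expands output by 599 − 509 = 90 past the efficient level; on those units the gap between marginal cost and willingness to pay runs from 0 up to 27.
DWL = ½ × 27 × 90 = 1215.

Deadweight loss = 1215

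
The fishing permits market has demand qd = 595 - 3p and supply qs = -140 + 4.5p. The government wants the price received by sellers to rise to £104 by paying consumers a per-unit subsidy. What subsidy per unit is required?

Required subsidy s = £15 per unit

At a seller price of 104, quantity supplied is -140 + 4.5·104 = 328.
Buyers absorb 328 only when they pay pb with 595 − 3·pb = 328, i.e. pb = 89.
s = ps − pb = 104 − 89 = 15.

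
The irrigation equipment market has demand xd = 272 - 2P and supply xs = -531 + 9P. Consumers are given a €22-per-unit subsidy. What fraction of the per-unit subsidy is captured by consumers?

Consumer share = 9/11

Pre-subsidy: 272 - 2P = -531 + 9P gives P* = 73, x* = 126.
With the rebate, buyers effectively pay Pb = Ps − 22, where Ps is the price sellers receive.
Demand in terms of Ps becomes xd = 272 − 2(Ps − 22) = 316 - 2Ps. Setting this equal to supply: 316 - 2Ps = -531 + 9Ps, so Ps = 77.
Buyers pay Pb = 77 − 22 = 55; x' = -531 + 9·77 = 162.
Buyers' price falls by P* − Pb = 73 − 55 = 18; sellers' price rises by Ps − P* = 77 − 73 = 4.
So consumers capture 18/22 = 9/11 of each unit of subsidy.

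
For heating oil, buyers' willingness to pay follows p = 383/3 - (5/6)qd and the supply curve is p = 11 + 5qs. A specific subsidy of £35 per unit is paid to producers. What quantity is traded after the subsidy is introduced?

q' = 26

Pre-subsidy: 383/3 - (5/6)q = 11 + 5q gives q* = 20 and p* = 111.
With the subsidy, sellers receive ps = pb + 35 for each unit, where pb is the price buyers pay.
On the curves, pb = 383/3 - (5/6)q and ps = 11 + 5q; the wedge ps − pb = 35 gives 11 + 5q − (383/3 - (5/6)q) = 35, so q' = 26.
Then pb = 383/3 − (5/6)·26 = 106 and ps = 11 + 5·26 = 141.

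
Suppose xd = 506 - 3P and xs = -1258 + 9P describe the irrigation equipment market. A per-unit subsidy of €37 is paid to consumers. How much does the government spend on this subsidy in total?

Government cost = €5485.25

Pre-subsidy: 506 - 3P = -1258 + 9P gives P* = 147, x* = 65.
With the rebate, buyers effectively pay Pb = Ps − 37, where Ps is the price sellers receive.
Demand in terms of Ps becomes xd = 506 − 3(Ps − 37) = 617 - 3Ps. Setting this equal to supply: 617 - 3Ps = -1258 + 9Ps, so Ps = 156.25.
Buyers pay Pb = 156.25 − 37 = 119.25; x' = -1258 + 9·156.25 = 148.25.
Government outlay = subsidy × quantity = 37 × 148.25 = 5485.25.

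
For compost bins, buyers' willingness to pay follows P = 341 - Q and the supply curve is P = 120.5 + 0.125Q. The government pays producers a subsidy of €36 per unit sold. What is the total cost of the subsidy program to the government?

Government cost = €8208

Pre-subsidy: 341 - Q = 120.5 + 0.125Q gives Q* = 196 and P* = 145.
With the subsidy, sellers receive Ps = Pb + 36 for each unit, where Pb is the price buyers pay.
On the curves, Pb = 341 - Q and Ps = 120.5 + 0.125Q; the wedge Ps − Pb = 36 gives 120.5 + 0.125Q − (341 - Q) = 36, so Q' = 228.
Then Pb = 341 − 1·228 = 113 and Ps = 120.5 + 0.125·228 = 149.
Government outlay = subsidy × quantity = 36 × 228 = 8208.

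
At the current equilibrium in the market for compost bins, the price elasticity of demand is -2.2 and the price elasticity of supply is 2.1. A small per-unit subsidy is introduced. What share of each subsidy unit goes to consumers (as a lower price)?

Consumer share = 21/43

For a small subsidy around the equilibrium, the benefit split depends on the relative slopes, which at a point are proportional to the elasticities.
Buyer share = εs/(εs + |εd|) = 2.1/(2.1 + 2.2) = 21/43; seller share = |εd|/(εs + |εd|) = 22/43.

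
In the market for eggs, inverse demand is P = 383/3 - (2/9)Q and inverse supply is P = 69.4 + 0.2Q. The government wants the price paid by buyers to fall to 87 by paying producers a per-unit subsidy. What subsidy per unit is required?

Required subsidy s = 19 per unit

At a buyer price of 87, quantity demanded is 574.5 − 4.5·87 = 183.
Sellers supply 183 only when they receive Ps = 69.4 + 0.2·183 = 106.
s = Ps − Pb = 106 − 87 = 19.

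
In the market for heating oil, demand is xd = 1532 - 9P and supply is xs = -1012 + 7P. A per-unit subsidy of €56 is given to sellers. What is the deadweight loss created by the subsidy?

Pre-subsidy: 1532 - 9P = -1012 + 7P gives P* = 159, x* = 101.
With the subsidy, sellers receive Ps = Pb + 56 for each unit, where Pb is the price buyers pay.
Supply in terms of Pb becomes xs = -1012 + 7(Pb + 56) = -620 + 7Pb. Setting this equal to demand: 1532 - 9Pb = -620 + 7Pb, so Pb = 134.5.
Sellers receive Ps = 134.5 + 56 = 190.5; x' = 1532 − 9·134.5 = 321.5.
The subsidy expands output by 321.5 − 101 = 220.5 past the efficient level; on those units the gap between marginal cost and willingness to pay runs from 0 up to 56.
DWL = ½ × 56 × 220.5 = 6174.

Deadweight loss = €6174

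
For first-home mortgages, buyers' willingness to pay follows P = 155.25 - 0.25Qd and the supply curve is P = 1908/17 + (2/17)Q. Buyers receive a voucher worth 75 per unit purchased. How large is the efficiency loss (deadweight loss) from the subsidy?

Pre-subsidy: 155.25 - 0.25Q = 1908/17 + (2/17)Q gives Q* = 117 and P* = 126.
With the rebate, buyers effectively pay Pb = Ps − 75, where Ps is the price sellers receive.
On the curves, Pb = 155.25 - 0.25Q and Ps = 1908/17 + (2/17)Q; the wedge Ps − Pb = 75 gives 1908/17 + (2/17)Q − (155.25 - 0.25Q) = 75, so Q' = 321.
Then Pb = 155.25 − 0.25·321 = 75 and Ps = 1908/17 + (2/17)·321 = 150.
The subsidy expands output by 321 − 117 = 204 past the efficient level; on those units the gap between marginal cost and willingness to pay runs from 0 up to 75.
DWL = ½ × 75 × 204 = 7650.

Deadweight loss = 7650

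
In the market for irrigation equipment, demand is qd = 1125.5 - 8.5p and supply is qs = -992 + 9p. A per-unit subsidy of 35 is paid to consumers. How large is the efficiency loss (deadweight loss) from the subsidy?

Deadweight loss = 2677.5

Pre-subsidy: 1125.5 - 8.5p = -992 + 9p gives p* = 121, q* = 97.
With the rebate, buyers effectively pay pb = ps − 35, where ps is the price sellers receive.
Demand in terms of ps becomes qd = 1125.5 − 8.5(ps − 35) = 1423 - 8.5ps. Setting this equal to supply: 1423 - 8.5ps = -992 + 9ps, so ps = 138.
Buyers pay pb = 138 − 35 = 103; q' = -992 + 9·138 = 250.
The subsidy expands output by 250 − 97 = 153 past the efficient level; on those units the gap between marginal cost and willingness to pay runs from 0 up to 35.
DWL = ½ × 35 × 153 = 2677.5.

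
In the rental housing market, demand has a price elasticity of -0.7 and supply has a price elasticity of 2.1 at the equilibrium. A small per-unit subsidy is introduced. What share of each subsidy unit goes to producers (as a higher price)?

Producer share = 0.25

For a small subsidy around the equilibrium, the benefit split depends on the relative slopes, which at a point are proportional to the elasticities.
Buyer share = εs/(εs + |εd|) = 2.1/(2.1 + 0.7) = 0.75; seller share = |εd|/(εs + |εd|) = 0.25.
So producers capture 0.25 of the subsidy.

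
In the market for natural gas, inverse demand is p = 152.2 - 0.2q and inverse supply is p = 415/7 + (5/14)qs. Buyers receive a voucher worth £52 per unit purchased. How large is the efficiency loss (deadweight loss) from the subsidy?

Deadweight loss = 7280/3

Pre-subsidy: 152.2 - 0.2q = 415/7 + (5/14)q gives q* = 2168/13 and p* = 1545/13.
With the rebate, buyers effectively pay pb = ps − 52, where ps is the price sellers receive.
On the curves, pb = 152.2 - 0.2q and ps = 415/7 + (5/14)q; the wedge ps − pb = 52 gives 415/7 + (5/14)q − (152.2 - 0.2q) = 52, so q' = 10144/39.
Then pb = 152.2 − 0.2·(10144/39) = 3907/39 and ps = 415/7 + (5/14)·(10144/39) = 5935/39.
The subsidy expands output by 10144/39 − 2168/13 = 280/3 past the efficient level; on those units the gap between marginal cost and willingness to pay runs from 0 up to 52.
DWL = ½ × 52 × 280/3 = 7280/3.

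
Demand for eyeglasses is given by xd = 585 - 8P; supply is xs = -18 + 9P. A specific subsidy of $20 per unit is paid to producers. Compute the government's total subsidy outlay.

Pre-subsidy: 585 - 8P = -18 + 9P gives P* = 603/17, x* = 5121/17.
With the subsidy, sellers receive Ps = Pb + 20 for each unit, where Pb is the price buyers pay.
Supply in terms of Pb becomes xs = -18 + 9(Pb + 20) = 162 + 9Pb. Setting this equal to demand: 585 - 8Pb = 162 + 9Pb, so Pb = 423/17.
Sellers receive Ps = 423/17 + 20 = 763/17; x' = 585 − 8·(423/17) = 6561/17.
Government outlay = subsidy × quantity = 20 × 6561/17 = 131220/17.

Government cost = 131220/17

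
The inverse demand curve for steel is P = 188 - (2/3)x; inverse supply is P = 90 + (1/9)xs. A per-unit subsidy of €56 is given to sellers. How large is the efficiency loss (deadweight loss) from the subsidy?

Deadweight loss = €2016

Pre-subsidy: 188 - (2/3)x = 90 + (1/9)x gives x* = 126 and P* = 104.
With the subsidy, sellers receive Ps = Pb + 56 for each unit, where Pb is the price buyers pay.
On the curves, Pb = 188 - (2/3)x and Ps = 90 + (1/9)x; the wedge Ps − Pb = 56 gives 90 + (1/9)x − (188 - (2/3)x) = 56, so x' = 198.
Then Pb = 188 − (2/3)·198 = 56 and Ps = 90 + (1/9)·198 = 112.
The subsidy expands output by 198 − 126 = 72 past the efficient level; on those units the gap between marginal cost and willingness to pay runs from 0 up to 56.
DWL = ½ × 56 × 72 = 2016.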